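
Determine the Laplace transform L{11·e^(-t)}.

L{e^(at)} = 1/(s-a), so L{e^(-t)} = 1/(s+1). Then L{11·e^(-t)} = 11/(s+1)

Final answer: 11/(s+1)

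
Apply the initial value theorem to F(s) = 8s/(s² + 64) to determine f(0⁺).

f(0⁺) = lim_{s→∞} s·8s/(s² + 64) = lim_{s→∞} 8s²/(s² + 64) = 8

Final answer: 8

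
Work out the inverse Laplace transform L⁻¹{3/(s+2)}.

L⁻¹{1/(s-a)} = e^(at), so L⁻¹{1/(s+2)} = e^(-2t), and L⁻¹{3/(s+2)} = 3·e^(-2t)

Final answer: 3·e^(-2t)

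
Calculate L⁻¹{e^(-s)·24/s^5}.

L⁻¹{24/s^5} = t^4. By the time shift theorem, L⁻¹{e^(-as)F(s)} = u(t-a)f(t-a) with a=1, so L⁻¹{e^(-s)·24/s^5} = u(t-1)·(t-1)^4

Final answer: u(t-1)·(t-1)^4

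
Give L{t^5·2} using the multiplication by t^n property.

L{2} = 2/s. d^1/ds^1[1/s] = -1/s². d^2/ds^2[1/s] = 2/s^3. d^3/ds^3[1/s] = -6/s^4. d^4/ds^4[1/s] = 24/s^5. d^5/ds^5[1/s] = -120/s^6. So L{t^5} = (-1)^{5}·-120/s^6 = 120/s^6. Then L{t^5·2} = 2·120/s^6 = 240/s^6

Final answer: 240/s^6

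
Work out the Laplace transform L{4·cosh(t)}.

L{cosh(ωt)} = s/(s² - ω²), so L{cosh(t)} = s/(s² - 1). Then L{4·cosh(t)} = 4·s/(s² - 1) = 4s/(s² - 1)

Final answer: 4s/(s² - 1)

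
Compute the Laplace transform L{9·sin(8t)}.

L{sin(ωt)} = ω/(s² + ω²), so L{sin(8t)} = 8/(s² + 64). Then L{9·sin(8t)} = 9·8/(s² + 64) = 72/(s² + 64)

Final answer: 72/(s² + 64)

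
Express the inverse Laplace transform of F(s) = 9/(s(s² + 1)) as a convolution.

9/(s(s² + 1)) = (1/s)·(9/(s² + 1)) = L{1}·L{9·sin(t)}. So f(t) = 1*(9·sin(t)) = ∫₀ᵗ 9·sin(τ) dτ

Final answer: ∫₀ᵗ 9·sin(τ) dτ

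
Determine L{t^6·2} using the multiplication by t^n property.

L{2} = 2/s. d^1/ds^1[1/s] = -1/s². d^2/ds^2[1/s] = 2/s^3. d^3/ds^3[1/s] = -6/s^4. d^4/ds^4[1/s] = 24/s^5. d^5/ds^5[1/s] = -120/s^6. d^6/ds^6[1/s] = 720/s^7. So L{t^6} = (-1)^{6}·720/s^7 = 720/s^7. Then L{t^6·2} = 2·720/s^7 = 1440/s^7

Final answer: 1440/s^7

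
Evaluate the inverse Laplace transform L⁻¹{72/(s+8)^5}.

L⁻¹{n!/(s-a)^(n+1)} = t^n·e^(at) with n=4, a=-8. So L⁻¹{24/(s+8)^5} = t^4·e^(-8t), and L⁻¹{72/(s+8)^5} = (72/24)·t^4·e^(-8t) = 3·t^4·e^(-8t)

Final answer: 3·t^4·e^(-8t)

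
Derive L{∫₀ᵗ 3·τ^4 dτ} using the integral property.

L{∫₀ᵗ f(τ)dτ} = F(s)/s with f(t) = 3t^4. F(s) = 72/s^5, so L{∫₀ᵗ 3·τ^4 dτ} = (72/s^5)/s = 72/s^6. (Check: ∫₀ᵗ 3·τ^4 dτ = 3t^5/5.)

Final answer: 72/s^6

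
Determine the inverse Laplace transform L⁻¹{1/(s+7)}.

L⁻¹{1/(s-a)} = e^(at), so L⁻¹{1/(s+7)} = e^(-7t)

Final answer: e^(-7t)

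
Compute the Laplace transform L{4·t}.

L{t^n} = n!/s^(n+1), so L{t} = 1/s^2. Then L{4·t} = 4·1/s^2 = 4/s^2

Final answer: 4/s^2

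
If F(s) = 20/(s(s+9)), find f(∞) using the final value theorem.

f(∞) = lim_{s→0} s·20/(s(s+9)) = lim_{s→0} 20/(s+9) = 20/9 = 20/9

Final answer: 20/9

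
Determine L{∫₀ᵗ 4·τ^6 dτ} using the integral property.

L{∫₀ᵗ f(τ)dτ} = F(s)/s with f(t) = 4t^6. F(s) = 2880/s^7, so L{∫₀ᵗ 4·τ^6 dτ} = (2880/s^7)/s = 2880/s^8. (Check: ∫₀ᵗ 4·τ^6 dτ = 4t^7/7.)

Final answer: 2880/s^8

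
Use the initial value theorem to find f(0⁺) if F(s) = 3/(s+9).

f(0⁺) = lim_{s→∞} s·3/(s+9) = lim_{s→∞} 3s/(s+9) = 3

Final answer: 3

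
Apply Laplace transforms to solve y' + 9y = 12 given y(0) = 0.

sY + 9Y = 12/s. Y = 12/(s(s+9)). Partial fractions: Y = 4/3/s - 4/3/(s+9)

Final answer: y(t) = 4/3(1 - e^(-9t))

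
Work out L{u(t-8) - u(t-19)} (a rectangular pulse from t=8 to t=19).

L{u(t-a)} = e^(-as)/s. L{u(t-8) - u(t-19)} = (e^(-8s) - e^(-19s))/s

Final answer: (e^(-8s) - e^(-19s))/s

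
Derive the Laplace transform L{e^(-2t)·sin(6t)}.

L{e^(at)·sin(ωt)} = ω/((s-a)² + ω²), so L{e^(-2t)·sin(6t)} = 6/((s+2)² + 36)

Final answer: 6/((s+2)² + 36)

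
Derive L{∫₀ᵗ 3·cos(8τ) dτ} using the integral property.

L{∫₀ᵗ f(τ)dτ} = F(s)/s with F(s) = 3s/(s² + 64), so the result is (3s/(s² + 64))/s = 3/(s² + 64)

Final answer: 3/(s² + 64)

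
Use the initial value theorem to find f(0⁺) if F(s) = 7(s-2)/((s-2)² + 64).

f(0⁺) = lim_{s→∞} sF(s) = lim_{s→∞} 7s(s-2)/((s-2)² + 64) = 7

Final answer: 7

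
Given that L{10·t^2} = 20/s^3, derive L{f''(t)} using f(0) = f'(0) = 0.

L{f''(t)} = s²F(s) - sf(0) - f'(0) = s²·20/s^3 - 0 - 0 = 20/s

Final answer: 20/s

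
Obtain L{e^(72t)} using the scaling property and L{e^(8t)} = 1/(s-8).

Using L{f(at)} = (1/a)F(s/a) with a=9 and f(t) = e^(8t): L{e^(72t)} = (1/9) · 1/((s/9)-8) = (1/9) · 9/(s-72) = 1/(s-72)

Final answer: 1/(s-72)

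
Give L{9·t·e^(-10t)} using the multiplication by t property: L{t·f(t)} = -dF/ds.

Using L{t^n·e^(at)} = n!/(s-a)^(n+1), L{t·e^(-10t)} = 1/(s+10)^2, so L{9·t·e^(-10t)} = 9·1/(s+10)^2 = 9/(s+10)^2

Final answer: 9/(s+10)^2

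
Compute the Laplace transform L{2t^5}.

L{2t^5} = 2 · L{t^5} = 2 · 120/s^6 = 240/s^6

Final answer: 240/s^6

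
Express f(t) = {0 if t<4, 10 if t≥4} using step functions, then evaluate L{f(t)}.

f(t) = 10·u(t-4). L{u(t-4)} = e^(-4s)/s, so L{f(t)} = 10·e^(-4s)/s

Final answer: 10·e^(-4s)/s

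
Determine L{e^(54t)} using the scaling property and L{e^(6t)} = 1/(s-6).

Using L{f(at)} = (1/a)F(s/a) with a=9 and f(t) = e^(6t): L{e^(54t)} = (1/9) · 1/((s/9)-6) = (1/9) · 9/(s-54) = 1/(s-54)

Final answer: 1/(s-54)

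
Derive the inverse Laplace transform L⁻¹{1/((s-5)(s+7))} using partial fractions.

Decompose: A/(s-5) + B/(s+7). A = 1/12, B = -1/12. f(t) = (e^(5t) - e^(-7t))/12

Final answer: (e^(5t) - e^(-7t))/12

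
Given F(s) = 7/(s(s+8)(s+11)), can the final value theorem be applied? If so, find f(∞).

Poles of sF(s) = 7/((s+8)(s+11)) are at s = -8 and s = -11, both in the left half-plane. Theorem applies. f(∞) = lim_{s→0} sF(s) = 7/(8·11) = 7/88

Final answer: 7/88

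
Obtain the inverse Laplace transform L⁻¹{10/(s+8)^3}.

L⁻¹{n!/(s-a)^(n+1)} = t^n·e^(at) with n=2, a=-8. So L⁻¹{2/(s+8)^3} = t^2·e^(-8t), and L⁻¹{10/(s+8)^3} = (10/2)·t^2·e^(-8t) = 5·t^2·e^(-8t)

Final answer: 5·t^2·e^(-8t)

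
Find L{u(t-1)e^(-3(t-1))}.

u(t-a)f(t-a) with f(t)=e^(-3t). L{e^(-3t)} = 1/(s+3). By time shift: e^(-s)/(s+3)

Final answer: e^(-s)/(s+3)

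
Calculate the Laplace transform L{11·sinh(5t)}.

L{sinh(ωt)} = ω/(s² - ω²), so L{sinh(5t)} = 5/(s² - 25). Then L{11·sinh(5t)} = 11·5/(s² - 25) = 55/(s² - 25)

Final answer: 55/(s² - 25)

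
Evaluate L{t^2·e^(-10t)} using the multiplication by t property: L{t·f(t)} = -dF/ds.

Using L{t^n·e^(at)} = n!/(s-a)^(n+1), L{t^2·e^(-10t)} = 2/(s+10)^3

Final answer: 2/(s+10)^3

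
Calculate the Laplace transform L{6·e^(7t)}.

L{e^(at)} = 1/(s-a), so L{e^(7t)} = 1/(s-7). Then L{6·e^(7t)} = 6/(s-7)

Final answer: 6/(s-7)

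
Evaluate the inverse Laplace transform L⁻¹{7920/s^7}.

L⁻¹{n!/s^(n+1)} = t^n with n=6. So L⁻¹{720/s^7} = t^6, and L⁻¹{7920/s^7} = (7920/720)·t^6 = 11·t^6

Final answer: 11·t^6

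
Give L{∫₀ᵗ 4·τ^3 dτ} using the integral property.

L{∫₀ᵗ f(τ)dτ} = F(s)/s with f(t) = 4t^3. F(s) = 24/s^4, so L{∫₀ᵗ 4·τ^3 dτ} = (24/s^4)/s = 24/s^5. (Check: ∫₀ᵗ 4·τ^3 dτ = 4t^4/4.)

Final answer: 24/s^5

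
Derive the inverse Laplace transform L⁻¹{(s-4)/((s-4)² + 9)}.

Using frequency shift, L⁻¹{(s-4)/((s-4)² + 9)} = e^(4t)·cos(3t)

Final answer: e^(4t)·cos(3t)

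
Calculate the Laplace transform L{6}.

L{6} = 6 · L{1} = 6/s

Final answer: 6/s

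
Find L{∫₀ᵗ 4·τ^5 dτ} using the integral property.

L{∫₀ᵗ f(τ)dτ} = F(s)/s with f(t) = 4t^5. F(s) = 480/s^6, so L{∫₀ᵗ 4·τ^5 dτ} = (480/s^6)/s = 480/s^7. (Check: ∫₀ᵗ 4·τ^5 dτ = 4t^6/6.)

Final answer: 480/s^7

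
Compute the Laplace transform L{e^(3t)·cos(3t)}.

L{e^(at)·cos(ωt)} = (s-a)/((s-a)² + ω²), so L{e^(3t)·cos(3t)} = (s-3)/((s-3)² + 9)

Final answer: (s-3)/((s-3)² + 9)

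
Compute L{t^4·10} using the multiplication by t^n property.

L{10} = 10/s. d^1/ds^1[1/s] = -1/s². d^2/ds^2[1/s] = 2/s^3. d^3/ds^3[1/s] = -6/s^4. d^4/ds^4[1/s] = 24/s^5. So L{t^4} = (-1)^{4}·24/s^5 = 24/s^5. Then L{t^4·10} = 10·24/s^5 = 240/s^5

Final answer: 240/s^5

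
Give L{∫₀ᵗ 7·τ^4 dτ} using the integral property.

L{∫₀ᵗ f(τ)dτ} = F(s)/s with f(t) = 7t^4. F(s) = 168/s^5, so L{∫₀ᵗ 7·τ^4 dτ} = (168/s^5)/s = 168/s^6. (Check: ∫₀ᵗ 7·τ^4 dτ = 7t^5/5.)

Final answer: 168/s^6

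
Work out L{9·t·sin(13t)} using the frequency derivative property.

L{sin(13t)} = 13/(s² + 169). By L{t·f(t)} = -F'(s): -d/ds[13/(s² + 169)] = -(13)·(-2s)/(s² + 169)² = 26s/(s² + 169)². Then L{9·t·sin(13t)} = 9·26s/(s² + 169)² = 234s/(s² + 169)²

Final answer: 234s/(s² + 169)²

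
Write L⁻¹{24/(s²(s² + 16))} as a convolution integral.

24/(s²(s² + 16)) = (1/s²)·(24/(s² + 16)) = L{t}·L{6·sin(4t)}. So f(t) = t*(6·sin(4t)) = ∫₀ᵗ 6τ·sin(4(t-τ)) dτ

Final answer: ∫₀ᵗ 6τ·sin(4(t-τ)) dτ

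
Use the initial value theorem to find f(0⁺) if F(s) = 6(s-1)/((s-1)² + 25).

f(0⁺) = lim_{s→∞} sF(s) = lim_{s→∞} 6s(s-1)/((s-1)² + 25) = 6

Final answer: 6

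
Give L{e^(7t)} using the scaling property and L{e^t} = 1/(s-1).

Using L{f(at)} = (1/a)F(s/a) with a=7 and f(t) = e^t: L{e^(7t)} = (1/7) · 1/((s/7)-1) = (1/7) · 7/(s-7) = 1/(s-7)

Final answer: 1/(s-7)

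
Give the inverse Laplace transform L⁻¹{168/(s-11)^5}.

L⁻¹{n!/(s-a)^(n+1)} = t^n·e^(at) with n=4, a=11. So L⁻¹{24/(s-11)^5} = t^4·e^(11t), and L⁻¹{168/(s-11)^5} = (168/24)·t^4·e^(11t) = 7·t^4·e^(11t)

Final answer: 7·t^4·e^(11t)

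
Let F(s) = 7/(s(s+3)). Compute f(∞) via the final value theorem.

f(∞) = lim_{s→0} s·7/(s(s+3)) = lim_{s→0} 7/(s+3) = 7/3 = 7/3

Final answer: 7/3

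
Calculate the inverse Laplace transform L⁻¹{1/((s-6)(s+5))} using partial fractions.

Decompose: A/(s-6) + B/(s+5). A = 1/11, B = -1/11. f(t) = (e^(6t) - e^(-5t))/11

Final answer: (e^(6t) - e^(-5t))/11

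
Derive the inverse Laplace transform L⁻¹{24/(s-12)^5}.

L⁻¹{n!/(s-a)^(n+1)} = t^n·e^(at), so L⁻¹{24/(s-12)^5} = t^4·e^(12t)

Final answer: t^4·e^(12t)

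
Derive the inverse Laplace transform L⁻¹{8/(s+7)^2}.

L⁻¹{n!/(s-a)^(n+1)} = t^n·e^(at) with n=1, a=-7. So L⁻¹{1/(s+7)^2} = t·e^(-7t), and L⁻¹{8/(s+7)^2} = (8/1)·t·e^(-7t) = 8·t·e^(-7t)

Final answer: 8·t·e^(-7t)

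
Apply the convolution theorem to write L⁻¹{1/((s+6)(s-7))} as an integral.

1/((s+6)(s-7)) = (1/(s+6))·(1/(s-7)) = L{e^(-6t)}·L{e^(7t)}. So f(t) = e^(-6t)*e^(7t) = ∫₀ᵗ e^(-6τ)·e^(7(t-τ)) dτ

Final answer: ∫₀ᵗ e^(-6τ)·e^(7(t-τ)) dτ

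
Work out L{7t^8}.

L{t^n} = n!/s^(n+1). So L{7t^8} = 7·8!/s^9 = 282240/s^9

Final answer: 282240/s^9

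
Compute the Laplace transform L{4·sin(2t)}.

L{sin(ωt)} = ω/(s² + ω²), so L{sin(2t)} = 2/(s² + 4). Then L{4·sin(2t)} = 4·2/(s² + 4) = 8/(s² + 4)

Final answer: 8/(s² + 4)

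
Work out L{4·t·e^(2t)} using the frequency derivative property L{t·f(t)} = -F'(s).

L{e^(2t)} = 1/(s-2). By frequency derivative: L{t·e^(2t)} = -d/ds[1/(s-2)] = -(-1)/(s-2)² = 1/(s-2)². Then L{4·t·e^(2t)} = 4·1/(s-2)² = 4/(s-2)²

Final answer: 4/(s-2)²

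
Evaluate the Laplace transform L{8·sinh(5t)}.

L{sinh(ωt)} = ω/(s² - ω²), so L{sinh(5t)} = 5/(s² - 25). Then L{8·sinh(5t)} = 8·5/(s² - 25) = 40/(s² - 25)

Final answer: 40/(s² - 25)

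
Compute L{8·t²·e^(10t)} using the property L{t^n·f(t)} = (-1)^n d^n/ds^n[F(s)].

L{e^(10t)} = 1/(s-10). d/ds[1/(s-10)] = -1/(s-10)². d²/ds²[1/(s-10)] = 2/(s-10)³. So L{t²·e^(10t)} = (-1)² · 2/(s-10)³ = 2/(s-10)³. Then L{8·t²·e^(10t)} = 8·2/(s-10)³ = 16/(s-10)³

Final answer: 16/(s-10)³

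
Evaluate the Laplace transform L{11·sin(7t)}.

L{sin(ωt)} = ω/(s² + ω²), so L{sin(7t)} = 7/(s² + 49). Then L{11·sin(7t)} = 11·7/(s² + 49) = 77/(s² + 49)

Final answer: 77/(s² + 49)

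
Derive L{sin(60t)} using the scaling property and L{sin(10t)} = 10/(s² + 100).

Using L{f(at)} = (1/a)F(s/a) with a=6: L{sin(60t)} = (1/6) · 10/((s/6)² + 100) = (1/6) · 10·36/(s² + 3600) = 60/(s² + 3600)

Final answer: 60/(s² + 3600)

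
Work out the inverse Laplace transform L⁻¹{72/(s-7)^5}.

L⁻¹{n!/(s-a)^(n+1)} = t^n·e^(at) with n=4, a=7. So L⁻¹{24/(s-7)^5} = t^4·e^(7t), and L⁻¹{72/(s-7)^5} = (72/24)·t^4·e^(7t) = 3·t^4·e^(7t)

Final answer: 3·t^4·e^(7t)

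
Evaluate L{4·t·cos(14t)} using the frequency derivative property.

L{cos(14t)} = s/(s² + 196). Derivative: d/ds[s/(s² + 196)] = [(s² + 196) - s·2s]/(s² + 196)² = (196 - s²)/(s² + 196)². So L{t·cos(14t)} = -F'(s) = (s² - 196)/(s² + 196)². Then L{4·t·cos(14t)} = 4·(s² - 196)/(s² + 196)²

Final answer: 4·(s² - 196)/(s² + 196)²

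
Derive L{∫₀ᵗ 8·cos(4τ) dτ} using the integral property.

L{∫₀ᵗ f(τ)dτ} = F(s)/s with F(s) = 8s/(s² + 16), so the result is (8s/(s² + 16))/s = 8/(s² + 16)

Final answer: 8/(s² + 16)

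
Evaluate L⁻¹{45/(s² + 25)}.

This is the form c·a/(s² + a²) with a = 5, c = 9. L⁻¹ = 9·sin(5t)

Final answer: 9·sin(5t)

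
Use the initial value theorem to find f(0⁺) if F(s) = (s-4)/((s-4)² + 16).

f(0⁺) = lim_{s→∞} sF(s) = lim_{s→∞} s(s-4)/((s-4)² + 16) = 1

Final answer: 1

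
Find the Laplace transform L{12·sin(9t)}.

L{sin(ωt)} = ω/(s² + ω²), so L{sin(9t)} = 9/(s² + 81). Then L{12·sin(9t)} = 12·9/(s² + 81) = 108/(s² + 81)

Final answer: 108/(s² + 81)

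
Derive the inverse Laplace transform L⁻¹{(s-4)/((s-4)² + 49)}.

Using frequency shift, L⁻¹{(s-4)/((s-4)² + 49)} = e^(4t)·cos(7t)

Final answer: e^(4t)·cos(7t)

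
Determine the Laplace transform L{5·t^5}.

L{t^n} = n!/s^(n+1), so L{t^5} = 120/s^6. Then L{5·t^5} = 5·120/s^6 = 600/s^6

Final answer: 600/s^6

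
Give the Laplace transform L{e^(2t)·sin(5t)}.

L{e^(at)·sin(ωt)} = ω/((s-a)² + ω²), so L{e^(2t)·sin(5t)} = 5/((s-2)² + 25)

Final answer: 5/((s-2)² + 25)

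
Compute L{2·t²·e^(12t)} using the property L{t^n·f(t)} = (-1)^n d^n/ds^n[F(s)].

L{e^(12t)} = 1/(s-12). d/ds[1/(s-12)] = -1/(s-12)². d²/ds²[1/(s-12)] = 2/(s-12)³. So L{t²·e^(12t)} = (-1)² · 2/(s-12)³ = 2/(s-12)³. Then L{2·t²·e^(12t)} = 2·2/(s-12)³ = 4/(s-12)³

Final answer: 4/(s-12)³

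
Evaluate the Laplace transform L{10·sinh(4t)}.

L{sinh(ωt)} = ω/(s² - ω²), so L{sinh(4t)} = 4/(s² - 16). Then L{10·sinh(4t)} = 10·4/(s² - 16) = 40/(s² - 16)

Final answer: 40/(s² - 16)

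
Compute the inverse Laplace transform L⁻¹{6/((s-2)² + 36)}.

Using frequency shift, L⁻¹{6/((s-2)² + 36)} = e^(2t)·sin(6t)

Final answer: e^(2t)·sin(6t)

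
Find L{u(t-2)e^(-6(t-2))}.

u(t-a)f(t-a) with f(t)=e^(-6t). L{e^(-6t)} = 1/(s+6). By time shift: e^(-2s)/(s+6)

Final answer: e^(-2s)/(s+6)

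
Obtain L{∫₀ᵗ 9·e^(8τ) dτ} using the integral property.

L{∫₀ᵗ f(τ)dτ} = F(s)/s with F(s) = 9/(s-8), so L{∫₀ᵗ 9·e^(8τ) dτ} = 9/(s(s-8))

Final answer: 9/(s(s-8))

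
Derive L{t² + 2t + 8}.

L{t² + 2t + 8} = 2/s³ + 2/s² + 8/s = 2/s³ + 2/s² + 8/s

Final answer: 2/s³ + 2/s² + 8/s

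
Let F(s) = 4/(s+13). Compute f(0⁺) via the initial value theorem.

f(0⁺) = lim_{s→∞} s·4/(s+13) = lim_{s→∞} 4s/(s+13) = 4

Final answer: 4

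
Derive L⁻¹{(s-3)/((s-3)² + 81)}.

Using frequency shift: L⁻¹{(s-a)/((s-a)² + b²)} = e^(at)cos(bt). Here a=3, b=9

Final answer: e^(3t)·cos(9t)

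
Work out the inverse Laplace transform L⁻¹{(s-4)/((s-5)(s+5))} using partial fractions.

Using partial fractions, f(t) = (e^(5t) + 9e^(-5t))/10

Final answer: (e^(5t) + 9e^(-5t))/10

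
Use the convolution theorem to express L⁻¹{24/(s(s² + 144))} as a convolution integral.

24/(s(s² + 144)) = (1/s)·(24/(s² + 144)) = L{1}·L{2·sin(12t)}. So f(t) = 1*(2·sin(12t)) = ∫₀ᵗ 2·sin(12τ) dτ

Final answer: ∫₀ᵗ 2·sin(12τ) dτ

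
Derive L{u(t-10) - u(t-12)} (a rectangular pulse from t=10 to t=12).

L{u(t-a)} = e^(-as)/s. L{u(t-10) - u(t-12)} = (e^(-10s) - e^(-12s))/s

Final answer: (e^(-10s) - e^(-12s))/s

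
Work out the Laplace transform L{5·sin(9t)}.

L{sin(ωt)} = ω/(s² + ω²), so L{sin(9t)} = 9/(s² + 81). Then L{5·sin(9t)} = 5·9/(s² + 81) = 45/(s² + 81)

Final answer: 45/(s² + 81)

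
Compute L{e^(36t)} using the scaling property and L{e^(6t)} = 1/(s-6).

Using L{f(at)} = (1/a)F(s/a) with a=6 and f(t) = e^(6t): L{e^(36t)} = (1/6) · 1/((s/6)-6) = (1/6) · 6/(s-36) = 1/(s-36)

Final answer: 1/(s-36)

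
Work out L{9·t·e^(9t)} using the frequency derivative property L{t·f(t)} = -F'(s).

L{e^(9t)} = 1/(s-9). By frequency derivative: L{t·e^(9t)} = -d/ds[1/(s-9)] = -(-1)/(s-9)² = 1/(s-9)². Then L{9·t·e^(9t)} = 9·1/(s-9)² = 9/(s-9)²

Final answer: 9/(s-9)²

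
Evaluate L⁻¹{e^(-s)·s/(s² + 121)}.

L⁻¹{s/(s² + 121)} = cos(11t). By the time shift theorem, L⁻¹{e^(-as)F(s)} = u(t-a)f(t-a) with a=1, so L⁻¹{e^(-s)·s/(s² + 121)} = u(t-1)·cos(11(t-1))

Final answer: u(t-1)·cos(11(t-1))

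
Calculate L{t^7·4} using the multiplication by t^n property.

L{4} = 4/s. d^1/ds^1[1/s] = -1/s². d^2/ds^2[1/s] = 2/s^3. d^3/ds^3[1/s] = -6/s^4. d^4/ds^4[1/s] = 24/s^5. d^5/ds^5[1/s] = -120/s^6. d^6/ds^6[1/s] = 720/s^7. d^7/ds^7[1/s] = -5040/s^8. So L{t^7} = (-1)^{7}·-5040/s^8 = 5040/s^8. Then L{t^7·4} = 4·5040/s^8 = 20160/s^8

Final answer: 20160/s^8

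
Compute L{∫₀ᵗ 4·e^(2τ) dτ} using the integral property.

L{∫₀ᵗ f(τ)dτ} = F(s)/s with F(s) = 4/(s-2), so L{∫₀ᵗ 4·e^(2τ) dτ} = 4/(s(s-2))

Final answer: 4/(s(s-2))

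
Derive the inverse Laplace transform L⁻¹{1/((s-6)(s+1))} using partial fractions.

Decompose: A/(s-6) + B/(s+1). A = 1/7, B = -1/7. f(t) = (e^(6t) - e^(-t))/7

Final answer: (e^(6t) - e^(-t))/7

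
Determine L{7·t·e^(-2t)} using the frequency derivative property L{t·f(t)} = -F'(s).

L{e^(-2t)} = 1/(s+2). By frequency derivative: L{t·e^(-2t)} = -d/ds[1/(s+2)] = -(-1)/(s+2)² = 1/(s+2)². Then L{7·t·e^(-2t)} = 7·1/(s+2)² = 7/(s+2)²

Final answer: 7/(s+2)²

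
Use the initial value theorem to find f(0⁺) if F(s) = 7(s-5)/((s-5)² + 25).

f(0⁺) = lim_{s→∞} sF(s) = lim_{s→∞} 7s(s-5)/((s-5)² + 25) = 7

Final answer: 7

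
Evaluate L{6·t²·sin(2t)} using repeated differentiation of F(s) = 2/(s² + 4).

F(s) = 2/(s² + 4). F'(s) = -4s/(s² + 4)². F''(s) = -4(4 - 3s²)/(s² + 4)³ = (12s² - 16)/(s² + 4)³. So L{t²·sin(2t)} = (-1)² F''(s) = (12s² - 16)/(s² + 4)³. Then L{6·t²·sin(2t)} = 6·(12s² - 16)/(s² + 4)³ = (72s² - 96)/(s² + 4)³

Final answer: (72s² - 96)/(s² + 4)³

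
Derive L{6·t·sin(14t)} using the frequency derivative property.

L{sin(14t)} = 14/(s² + 196). By L{t·f(t)} = -F'(s): -d/ds[14/(s² + 196)] = -(14)·(-2s)/(s² + 196)² = 28s/(s² + 196)². Then L{6·t·sin(14t)} = 6·28s/(s² + 196)² = 168s/(s² + 196)²

Final answer: 168s/(s² + 196)²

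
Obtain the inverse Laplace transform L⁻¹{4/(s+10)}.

L⁻¹{1/(s-a)} = e^(at), so L⁻¹{1/(s+10)} = e^(-10t), and L⁻¹{4/(s+10)} = 4·e^(-10t)

Final answer: 4·e^(-10t)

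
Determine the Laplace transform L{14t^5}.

L{14t^5} = 14 · L{t^5} = 14 · 120/s^6 = 1680/s^6

Final answer: 1680/s^6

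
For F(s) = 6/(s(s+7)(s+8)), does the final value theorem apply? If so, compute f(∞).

Poles of sF(s) = 6/((s+7)(s+8)) are at s = -7 and s = -8, both in the left half-plane. Theorem applies. f(∞) = lim_{s→0} sF(s) = 6/(7·8) = 3/28

Final answer: 3/28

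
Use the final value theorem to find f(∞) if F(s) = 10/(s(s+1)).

f(∞) = lim_{s→0} s·10/(s(s+1)) = lim_{s→0} 10/(s+1) = 10/1 = 10

Final answer: 10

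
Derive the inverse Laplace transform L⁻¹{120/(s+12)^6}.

L⁻¹{n!/(s-a)^(n+1)} = t^n·e^(at), so L⁻¹{120/(s+12)^6} = t^5·e^(-12t)

Final answer: t^5·e^(-12t)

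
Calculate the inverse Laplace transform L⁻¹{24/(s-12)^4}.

L⁻¹{n!/(s-a)^(n+1)} = t^n·e^(at) with n=3, a=12. So L⁻¹{6/(s-12)^4} = t^3·e^(12t), and L⁻¹{24/(s-12)^4} = (24/6)·t^3·e^(12t) = 4·t^3·e^(12t)

Final answer: 4·t^3·e^(12t)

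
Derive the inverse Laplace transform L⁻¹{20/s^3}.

L⁻¹{n!/s^(n+1)} = t^n with n=2. So L⁻¹{2/s^3} = t^2, and L⁻¹{20/s^3} = (20/2)·t^2 = 10·t^2

Final answer: 10·t^2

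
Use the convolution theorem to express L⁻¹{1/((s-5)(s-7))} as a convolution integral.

1/((s-5)(s-7)) = (1/(s-5))·(1/(s-7)) = L{e^(5t)}·L{e^(7t)}. So f(t) = e^(5t)*e^(7t) = ∫₀ᵗ e^(5τ)·e^(7(t-τ)) dτ

Final answer: ∫₀ᵗ e^(5τ)·e^(7(t-τ)) dτ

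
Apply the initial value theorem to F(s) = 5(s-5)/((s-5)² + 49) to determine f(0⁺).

f(0⁺) = lim_{s→∞} sF(s) = lim_{s→∞} 5s(s-5)/((s-5)² + 49) = 5

Final answer: 5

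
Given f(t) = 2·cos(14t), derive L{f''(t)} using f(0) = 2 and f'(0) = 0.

F(s) = 2s/(s² + 196). L{f''(t)} = s²F(s) - sf(0) - f'(0) = 2s³/(s² + 196) - 2s = (2s³ - 2s(s² + 196))/(s² + 196) = -392s/(s² + 196)

Final answer: -392s/(s² + 196)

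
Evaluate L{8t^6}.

L{t^n} = n!/s^(n+1). So L{8t^6} = 8·6!/s^7 = 5760/s^7

Final answer: 5760/s^7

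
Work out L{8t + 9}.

L{8t + 9} = 8·L{t} + 9·L{1} = 8/s² + 9/s

Final answer: 8/s² + 9/s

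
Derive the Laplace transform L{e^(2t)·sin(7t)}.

L{e^(at)·sin(ωt)} = ω/((s-a)² + ω²), so L{e^(2t)·sin(7t)} = 7/((s-2)² + 49)

Final answer: 7/((s-2)² + 49)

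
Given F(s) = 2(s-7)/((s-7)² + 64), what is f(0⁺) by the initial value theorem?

f(0⁺) = lim_{s→∞} sF(s) = lim_{s→∞} 2s(s-7)/((s-7)² + 64) = 2

Final answer: 2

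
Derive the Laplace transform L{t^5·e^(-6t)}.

L{t^n·e^(at)} = n!/(s-a)^(n+1), so L{t^5·e^(-6t)} = 120/(s+6)^6

Final answer: 120/(s+6)^6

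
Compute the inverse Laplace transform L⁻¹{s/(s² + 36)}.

L⁻¹{s/(s² + 36)} = cos(6t)

Final answer: cos(6t)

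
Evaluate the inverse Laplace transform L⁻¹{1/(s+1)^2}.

L⁻¹{n!/(s-a)^(n+1)} = t^n·e^(at) with n=1, a=-1. So L⁻¹{1/(s+1)^2} = t·e^(-t)

Final answer: t·e^(-t)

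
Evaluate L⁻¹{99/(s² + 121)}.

This is the form c·a/(s² + a²) with a = 11, c = 9. L⁻¹ = 9·sin(11t)

Final answer: 9·sin(11t)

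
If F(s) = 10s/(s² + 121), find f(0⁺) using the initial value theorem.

f(0⁺) = lim_{s→∞} s·10s/(s² + 121) = lim_{s→∞} 10s²/(s² + 121) = 10

Final answer: 10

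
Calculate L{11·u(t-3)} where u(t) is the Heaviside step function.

L{u(t-a)} = e^(-as)/s. Here a=3, so L{u(t-3)} = e^(-3s)/s, and L{11·u(t-3)} = 11·e^(-3s)/s

Final answer: 11·e^(-3s)/s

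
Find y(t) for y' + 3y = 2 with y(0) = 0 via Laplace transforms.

sY + 3Y = 2/s. Y = 2/(s(s+3)). Partial fractions: Y = 2/3/s - 2/3/(s+3)

Final answer: y(t) = 2/3(1 - e^(-3t))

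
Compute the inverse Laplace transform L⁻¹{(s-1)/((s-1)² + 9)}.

Using frequency shift, L⁻¹{(s-1)/((s-1)² + 9)} = e^t·cos(3t)

Final answer: e^t·cos(3t)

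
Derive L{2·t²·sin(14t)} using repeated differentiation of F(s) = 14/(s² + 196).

F(s) = 14/(s² + 196). F'(s) = -28s/(s² + 196)². F''(s) = -28(196 - 3s²)/(s² + 196)³ = (84s² - 5488)/(s² + 196)³. So L{t²·sin(14t)} = (-1)² F''(s) = (84s² - 5488)/(s² + 196)³. Then L{2·t²·sin(14t)} = 2·(84s² - 5488)/(s² + 196)³ = (168s² - 10976)/(s² + 196)³

Final answer: (168s² - 10976)/(s² + 196)³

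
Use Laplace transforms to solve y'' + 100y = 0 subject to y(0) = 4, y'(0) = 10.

L{y''} + 100L{y} = 0. s²Y - 4s - 10 + 100Y = 0. Y(s² + 100) = 4s + 10. Y = (4s + 10)/(s² + 100). Inverting: y(t) = 4cos(10t) + sin(10t)

Final answer: y(t) = 4cos(10t) + sin(10t)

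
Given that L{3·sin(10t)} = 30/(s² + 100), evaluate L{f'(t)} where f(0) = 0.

L{f'(t)} = s·F(s) - f(0) = s·30/(s² + 100) - 0 = 30s/(s² + 100)

Final answer: 30s/(s² + 100)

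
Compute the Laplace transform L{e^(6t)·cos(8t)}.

L{e^(at)·cos(ωt)} = (s-a)/((s-a)² + ω²), so L{e^(6t)·cos(8t)} = (s-6)/((s-6)² + 64)

Final answer: (s-6)/((s-6)² + 64)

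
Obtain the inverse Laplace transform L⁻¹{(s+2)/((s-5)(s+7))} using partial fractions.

Using partial fractions, f(t) = (7e^(5t) + 5e^(-7t))/12

Final answer: (7e^(5t) + 5e^(-7t))/12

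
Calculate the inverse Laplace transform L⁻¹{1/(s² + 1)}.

L⁻¹{1/(s² + 1)} = sin(t)

Final answer: sin(t)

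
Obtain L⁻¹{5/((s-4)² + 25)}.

Form: b/((s-a)² + b²) → e^(at)sin(bt). With a=4, b=5

Final answer: e^(4t)·sin(5t)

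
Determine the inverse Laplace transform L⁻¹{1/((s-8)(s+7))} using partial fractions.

Decompose: A/(s-8) + B/(s+7). A = 1/15, B = -1/15. f(t) = (e^(8t) - e^(-7t))/15

Final answer: (e^(8t) - e^(-7t))/15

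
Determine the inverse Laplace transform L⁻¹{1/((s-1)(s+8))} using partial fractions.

Decompose: A/(s-1) + B/(s+8). A = 1/9, B = -1/9. f(t) = (e^t - e^(-8t))/9

Final answer: (e^t - e^(-8t))/9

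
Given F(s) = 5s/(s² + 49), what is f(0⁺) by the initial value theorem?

f(0⁺) = lim_{s→∞} s·5s/(s² + 49) = lim_{s→∞} 5s²/(s² + 49) = 5

Final answer: 5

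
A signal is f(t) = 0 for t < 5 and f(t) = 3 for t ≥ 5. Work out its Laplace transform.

f(t) = 3·u(t-5). L{u(t-5)} = e^(-5s)/s, so L{f(t)} = 3·e^(-5s)/s

Final answer: 3·e^(-5s)/s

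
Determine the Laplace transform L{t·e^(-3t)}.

L{t^n·e^(at)} = n!/(s-a)^(n+1), so L{t·e^(-3t)} = 1/(s+3)^2

Final answer: 1/(s+3)^2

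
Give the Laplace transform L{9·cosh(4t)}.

L{cosh(ωt)} = s/(s² - ω²), so L{cosh(4t)} = s/(s² - 16). Then L{9·cosh(4t)} = 9·s/(s² - 16) = 9s/(s² - 16)

Final answer: 9s/(s² - 16)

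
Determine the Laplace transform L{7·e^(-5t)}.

L{e^(at)} = 1/(s-a), so L{e^(-5t)} = 1/(s+5). Then L{7·e^(-5t)} = 7/(s+5)

Final answer: 7/(s+5)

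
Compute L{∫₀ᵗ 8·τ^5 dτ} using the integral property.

L{∫₀ᵗ f(τ)dτ} = F(s)/s with f(t) = 8t^5. F(s) = 960/s^6, so L{∫₀ᵗ 8·τ^5 dτ} = (960/s^6)/s = 960/s^7. (Check: ∫₀ᵗ 8·τ^5 dτ = 8t^6/6.)

Final answer: 960/s^7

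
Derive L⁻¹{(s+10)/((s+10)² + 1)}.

Using frequency shift: L⁻¹{(s-a)/((s-a)² + b²)} = e^(at)cos(bt). Here a=-10, b=1

Final answer: e^(-10t)·cos(t)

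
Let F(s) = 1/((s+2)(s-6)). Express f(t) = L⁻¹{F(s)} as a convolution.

1/((s+2)(s-6)) = (1/(s+2))·(1/(s-6)) = L{e^(-2t)}·L{e^(6t)}. So f(t) = e^(-2t)*e^(6t) = ∫₀ᵗ e^(-2τ)·e^(6(t-τ)) dτ

Final answer: ∫₀ᵗ e^(-2τ)·e^(6(t-τ)) dτ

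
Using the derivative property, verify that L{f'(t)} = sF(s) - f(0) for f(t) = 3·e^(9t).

f'(t) = 27e^(9t). Direct: L{f'(t)} = 27/(s-9). Property: s·3/(s-9) - 3 = (3s - 3(s-9))/(s-9) = 27/(s-9). ✓

Final answer: 27/(s-9)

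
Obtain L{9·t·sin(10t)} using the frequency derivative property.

L{sin(10t)} = 10/(s² + 100). By L{t·f(t)} = -F'(s): -d/ds[10/(s² + 100)] = -(10)·(-2s)/(s² + 100)² = 20s/(s² + 100)². Then L{9·t·sin(10t)} = 9·20s/(s² + 100)² = 180s/(s² + 100)²

Final answer: 180s/(s² + 100)²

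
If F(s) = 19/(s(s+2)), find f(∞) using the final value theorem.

f(∞) = lim_{s→0} s·19/(s(s+2)) = lim_{s→0} 19/(s+2) = 19/2 = 19/2

Final answer: 19/2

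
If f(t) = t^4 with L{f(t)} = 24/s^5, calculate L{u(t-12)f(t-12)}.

Time shift theorem: L{u(t-a)f(t-a)} = e^(-as)F(s). Here a=12, F(s) = 24/s^5, so L{u(t-12)f(t-12)} = e^(-12s)·24/s^5

Final answer: e^(-12s)·24/s^5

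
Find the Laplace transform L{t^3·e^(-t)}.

L{t^n·e^(at)} = n!/(s-a)^(n+1), so L{t^3·e^(-t)} = 6/(s+1)^4

Final answer: 6/(s+1)^4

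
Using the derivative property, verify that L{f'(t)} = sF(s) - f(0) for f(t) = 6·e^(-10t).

f'(t) = -60e^(-10t). Direct: L{f'(t)} = -60/(s+10). Property: s·6/(s+10) - 6 = (6s - 6(s+10))/(s+10) = -60/(s+10). ✓

Final answer: -60/(s+10)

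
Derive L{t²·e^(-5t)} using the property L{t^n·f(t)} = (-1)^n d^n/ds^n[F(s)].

L{e^(-5t)} = 1/(s+5). d/ds[1/(s+5)] = -1/(s+5)². d²/ds²[1/(s+5)] = 2/(s+5)³. So L{t²·e^(-5t)} = (-1)² · 2/(s+5)³ = 2/(s+5)³

Final answer: 2/(s+5)³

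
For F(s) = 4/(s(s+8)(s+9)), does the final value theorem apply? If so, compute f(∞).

Poles of sF(s) = 4/((s+8)(s+9)) are at s = -8 and s = -9, both in the left half-plane. Theorem applies. f(∞) = lim_{s→0} sF(s) = 4/(8·9) = 1/18

Final answer: 1/18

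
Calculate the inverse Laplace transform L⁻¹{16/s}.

L⁻¹{c/s} = c, so L⁻¹{16/s} = 16

Final answer: 16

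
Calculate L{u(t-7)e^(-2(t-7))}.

u(t-a)f(t-a) with f(t)=e^(-2t). L{e^(-2t)} = 1/(s+2). By time shift: e^(-7s)/(s+2)

Final answer: e^(-7s)/(s+2)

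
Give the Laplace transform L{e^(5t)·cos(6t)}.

L{e^(at)·cos(ωt)} = (s-a)/((s-a)² + ω²), so L{e^(5t)·cos(6t)} = (s-5)/((s-5)² + 36)

Final answer: (s-5)/((s-5)² + 36)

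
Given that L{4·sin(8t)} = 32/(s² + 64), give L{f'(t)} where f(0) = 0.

L{f'(t)} = s·F(s) - f(0) = s·32/(s² + 64) - 0 = 32s/(s² + 64)

Final answer: 32s/(s² + 64)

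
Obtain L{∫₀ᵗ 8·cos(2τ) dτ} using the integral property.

L{∫₀ᵗ f(τ)dτ} = F(s)/s with F(s) = 8s/(s² + 4), so the result is (8s/(s² + 4))/s = 8/(s² + 4)

Final answer: 8/(s² + 4)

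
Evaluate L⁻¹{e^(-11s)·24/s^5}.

L⁻¹{24/s^5} = t^4. By the time shift theorem, L⁻¹{e^(-as)F(s)} = u(t-a)f(t-a) with a=11, so L⁻¹{e^(-11s)·24/s^5} = u(t-11)·(t-11)^4

Final answer: u(t-11)·(t-11)^4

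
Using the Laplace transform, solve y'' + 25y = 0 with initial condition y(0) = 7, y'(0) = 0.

L{y''} + 25L{y} = 0. s²Y - 7s - 0 + 25Y = 0. Y(s² + 25) = 7s. Y = (7s)/(s² + 25). Inverting: y(t) = 7cos(5t)

Final answer: y(t) = 7cos(5t)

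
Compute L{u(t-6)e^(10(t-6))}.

u(t-a)f(t-a) with f(t)=e^(10t). L{e^(10t)} = 1/(s-10). By time shift: e^(-6s)/(s-10)

Final answer: e^(-6s)/(s-10)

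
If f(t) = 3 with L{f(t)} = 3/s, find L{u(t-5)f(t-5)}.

Time shift theorem: L{u(t-a)f(t-a)} = e^(-as)F(s). Here a=5, F(s) = 3/s, so L{u(t-5)f(t-5)} = e^(-5s)·3/s

Final answer: e^(-5s)·3/s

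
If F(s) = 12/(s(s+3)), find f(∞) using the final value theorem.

f(∞) = lim_{s→0} s·12/(s(s+3)) = lim_{s→0} 12/(s+3) = 12/3 = 4

Final answer: 4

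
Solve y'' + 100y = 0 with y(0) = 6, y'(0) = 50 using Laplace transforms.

L{y''} + 100L{y} = 0. s²Y - 6s - 50 + 100Y = 0. Y(s² + 100) = 6s + 50. Y = (6s + 50)/(s² + 100). Inverting: y(t) = 6cos(10t) + 5sin(10t)

Final answer: y(t) = 6cos(10t) + 5sin(10t)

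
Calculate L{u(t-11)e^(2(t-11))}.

u(t-a)f(t-a) with f(t)=e^(2t). L{e^(2t)} = 1/(s-2). By time shift: e^(-11s)/(s-2)

Final answer: e^(-11s)/(s-2)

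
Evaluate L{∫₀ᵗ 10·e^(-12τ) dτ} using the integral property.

L{∫₀ᵗ f(τ)dτ} = F(s)/s with F(s) = 10/(s+12), so L{∫₀ᵗ 10·e^(-12τ) dτ} = 10/(s(s+12))

Final answer: 10/(s(s+12))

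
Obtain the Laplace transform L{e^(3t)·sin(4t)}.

L{e^(at)·sin(ωt)} = ω/((s-a)² + ω²), so L{e^(3t)·sin(4t)} = 4/((s-3)² + 16)

Final answer: 4/((s-3)² + 16)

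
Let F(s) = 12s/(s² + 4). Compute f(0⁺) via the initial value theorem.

f(0⁺) = lim_{s→∞} s·12s/(s² + 4) = lim_{s→∞} 12s²/(s² + 4) = 12

Final answer: 12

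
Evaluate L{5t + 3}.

L{5t + 3} = 5·L{t} + 3·L{1} = 5/s² + 3/s

Final answer: 5/s² + 3/s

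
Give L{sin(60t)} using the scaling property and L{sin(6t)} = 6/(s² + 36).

Using L{f(at)} = (1/a)F(s/a) with a=10: L{sin(60t)} = (1/10) · 6/((s/10)² + 36) = (1/10) · 6·100/(s² + 3600) = 60/(s² + 3600)

Final answer: 60/(s² + 3600)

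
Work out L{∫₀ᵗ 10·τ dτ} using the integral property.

L{∫₀ᵗ f(τ)dτ} = F(s)/s with f(t) = 10t. F(s) = 10/s^2, so L{∫₀ᵗ 10·τ dτ} = (10/s^2)/s = 10/s^3. (Check: ∫₀ᵗ 10·τ dτ = 10t^2/2.)

Final answer: 10/s^3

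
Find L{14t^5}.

L{t^n} = n!/s^(n+1). So L{14t^5} = 14·5!/s^6 = 1680/s^6

Final answer: 1680/s^6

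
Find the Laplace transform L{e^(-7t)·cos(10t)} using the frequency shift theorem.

Frequency shift: L{e^(at)f(t)} = F(s-a). L{e^(-7t)·cos(10t)} = (s+7)/((s+7)² + 100)

Final answer: (s+7)/((s+7)² + 100)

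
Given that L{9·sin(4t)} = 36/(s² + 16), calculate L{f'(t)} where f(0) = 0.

L{f'(t)} = s·F(s) - f(0) = s·36/(s² + 16) - 0 = 36s/(s² + 16)

Final answer: 36s/(s² + 16)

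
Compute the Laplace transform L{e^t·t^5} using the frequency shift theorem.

L{e^(at)·t^n} = n!/(s-a)^(n+1), so L{e^t·t^5} = 120/(s-1)^6

Final answer: 120/(s-1)^6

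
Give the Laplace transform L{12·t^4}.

L{t^n} = n!/s^(n+1), so L{t^4} = 24/s^5. Then L{12·t^4} = 12·24/s^5 = 288/s^5

Final answer: 288/s^5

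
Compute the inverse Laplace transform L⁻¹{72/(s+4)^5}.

L⁻¹{n!/(s-a)^(n+1)} = t^n·e^(at) with n=4, a=-4. So L⁻¹{24/(s+4)^5} = t^4·e^(-4t), and L⁻¹{72/(s+4)^5} = (72/24)·t^4·e^(-4t) = 3·t^4·e^(-4t)

Final answer: 3·t^4·e^(-4t)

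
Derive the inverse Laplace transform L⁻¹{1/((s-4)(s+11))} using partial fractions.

Decompose: A/(s-4) + B/(s+11). A = 1/15, B = -1/15. f(t) = (e^(4t) - e^(-11t))/15

Final answer: (e^(4t) - e^(-11t))/15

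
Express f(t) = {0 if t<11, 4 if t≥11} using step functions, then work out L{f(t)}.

f(t) = 4·u(t-11). L{u(t-11)} = e^(-11s)/s, so L{f(t)} = 4·e^(-11s)/s

Final answer: 4·e^(-11s)/s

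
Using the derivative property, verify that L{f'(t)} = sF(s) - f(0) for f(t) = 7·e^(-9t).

f'(t) = -63e^(-9t). Direct: L{f'(t)} = -63/(s+9). Property: s·7/(s+9) - 7 = (7s - 7(s+9))/(s+9) = -63/(s+9). ✓

Final answer: -63/(s+9)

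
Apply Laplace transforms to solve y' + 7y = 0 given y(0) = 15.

L{y'} + 7L{y} = 0. sY - 15 + 7Y = 0. Y(s+7) = 15. Y = 15/(s+7)

Final answer: y(t) = 15e^(-7t)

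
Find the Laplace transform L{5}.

L{5} = 5 · L{1} = 5/s

Final answer: 5/s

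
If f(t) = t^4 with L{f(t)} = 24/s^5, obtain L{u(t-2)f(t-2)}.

Time shift theorem: L{u(t-a)f(t-a)} = e^(-as)F(s). Here a=2, F(s) = 24/s^5, so L{u(t-2)f(t-2)} = e^(-2s)·24/s^5

Final answer: e^(-2s)·24/s^5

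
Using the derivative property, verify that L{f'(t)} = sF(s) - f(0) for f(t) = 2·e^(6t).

f'(t) = 12e^(6t). Direct: L{f'(t)} = 12/(s-6). Property: s·2/(s-6) - 2 = (2s - 2(s-6))/(s-6) = 12/(s-6). ✓

Final answer: 12/(s-6)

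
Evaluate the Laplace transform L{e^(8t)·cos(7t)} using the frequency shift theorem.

Frequency shift: L{e^(at)f(t)} = F(s-a). L{e^(8t)·cos(7t)} = (s-8)/((s-8)² + 49)

Final answer: (s-8)/((s-8)² + 49)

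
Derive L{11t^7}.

L{t^n} = n!/s^(n+1). So L{11t^7} = 11·7!/s^8 = 55440/s^8

Final answer: 55440/s^8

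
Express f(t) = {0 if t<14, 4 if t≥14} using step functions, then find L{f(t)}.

f(t) = 4·u(t-14). L{u(t-14)} = e^(-14s)/s, so L{f(t)} = 4·e^(-14s)/s

Final answer: 4·e^(-14s)/s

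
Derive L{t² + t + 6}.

L{t² + t + 6} = 2/s³ + 1/s² + 6/s = 2/s³ + 1/s² + 6/s

Final answer: 2/s³ + 1/s² + 6/s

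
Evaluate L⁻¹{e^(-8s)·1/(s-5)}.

L⁻¹{1/(s-5)} = e^(5t). By the time shift theorem, L⁻¹{e^(-as)F(s)} = u(t-a)f(t-a) with a=8, so L⁻¹{e^(-8s)·1/(s-5)} = u(t-8)·e^(5(t-8))

Final answer: u(t-8)·e^(5(t-8))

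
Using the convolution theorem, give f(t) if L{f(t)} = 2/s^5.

2/s^5 = (2/s)·(1/s^4) = L{2}·L{t^3/6}. By convolution, f(t) = 2*t^3/6 = ∫₀ᵗ 2·τ^3/6 dτ = 2·t^4/24

Final answer: 2·t^4/24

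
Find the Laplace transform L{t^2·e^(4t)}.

L{t^n·e^(at)} = n!/(s-a)^(n+1), so L{t^2·e^(4t)} = 2/(s-4)^3

Final answer: 2/(s-4)^3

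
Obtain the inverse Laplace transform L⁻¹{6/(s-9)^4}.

L⁻¹{n!/(s-a)^(n+1)} = t^n·e^(at), so L⁻¹{6/(s-9)^4} = t^3·e^(9t)

Final answer: t^3·e^(9t)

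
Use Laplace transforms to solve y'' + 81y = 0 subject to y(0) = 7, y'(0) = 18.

L{y''} + 81L{y} = 0. s²Y - 7s - 18 + 81Y = 0. Y(s² + 81) = 7s + 18. Y = (7s + 18)/(s² + 81). Inverting: y(t) = 7cos(9t) + 2sin(9t)

Final answer: y(t) = 7cos(9t) + 2sin(9t)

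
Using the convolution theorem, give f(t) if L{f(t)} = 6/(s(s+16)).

6/(s(s+16)) = (6/s)·(1/(s+16)) = L{6}·L{e^(-16t)}. By convolution, f(t) = 6*e^(-16t) = ∫₀ᵗ 6·e^(-16τ) dτ = 6·(1 - e^(-16t))/16

Final answer: 6·(1 - e^(-16t))/16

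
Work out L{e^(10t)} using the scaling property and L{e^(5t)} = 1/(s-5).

Using L{f(at)} = (1/a)F(s/a) with a=2 and f(t) = e^(5t): L{e^(10t)} = (1/2) · 1/((s/2)-5) = (1/2) · 2/(s-10) = 1/(s-10)

Final answer: 1/(s-10)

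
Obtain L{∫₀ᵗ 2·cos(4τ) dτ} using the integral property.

L{∫₀ᵗ f(τ)dτ} = F(s)/s with F(s) = 2s/(s² + 16), so the result is (2s/(s² + 16))/s = 2/(s² + 16)

Final answer: 2/(s² + 16)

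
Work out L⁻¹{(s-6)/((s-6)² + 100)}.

Using frequency shift: L⁻¹{(s-a)/((s-a)² + b²)} = e^(at)cos(bt). Here a=6, b=10

Final answer: e^(6t)·cos(10t)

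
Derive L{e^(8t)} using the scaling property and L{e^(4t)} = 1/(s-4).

Using L{f(at)} = (1/a)F(s/a) with a=2 and f(t) = e^(4t): L{e^(8t)} = (1/2) · 1/((s/2)-4) = (1/2) · 2/(s-8) = 1/(s-8)

Final answer: 1/(s-8)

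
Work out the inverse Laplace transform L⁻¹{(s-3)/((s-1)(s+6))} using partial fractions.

Using partial fractions, f(t) = (-2e^t + 9e^(-6t))/7

Final answer: (-2e^t + 9e^(-6t))/7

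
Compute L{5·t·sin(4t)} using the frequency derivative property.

L{sin(4t)} = 4/(s² + 16). By L{t·f(t)} = -F'(s): -d/ds[4/(s² + 16)] = -(4)·(-2s)/(s² + 16)² = 8s/(s² + 16)². Then L{5·t·sin(4t)} = 5·8s/(s² + 16)² = 40s/(s² + 16)²

Final answer: 40s/(s² + 16)²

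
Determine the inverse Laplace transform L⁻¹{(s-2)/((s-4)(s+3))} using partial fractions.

Using partial fractions, f(t) = (2e^(4t) + 5e^(-3t))/7

Final answer: (2e^(4t) + 5e^(-3t))/7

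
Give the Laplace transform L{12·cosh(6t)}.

L{cosh(ωt)} = s/(s² - ω²), so L{cosh(6t)} = s/(s² - 36). Then L{12·cosh(6t)} = 12·s/(s² - 36) = 12s/(s² - 36)

Final answer: 12s/(s² - 36)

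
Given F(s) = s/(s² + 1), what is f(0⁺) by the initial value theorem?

f(0⁺) = lim_{s→∞} s·s/(s² + 1) = lim_{s→∞} s²/(s² + 1) = 1

Final answer: 1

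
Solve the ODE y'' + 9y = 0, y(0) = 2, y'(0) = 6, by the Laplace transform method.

L{y''} + 9L{y} = 0. s²Y - 2s - 6 + 9Y = 0. Y(s² + 9) = 2s + 6. Y = (2s + 6)/(s² + 9). Inverting: y(t) = 2cos(3t) + 2sin(3t)

Final answer: y(t) = 2cos(3t) + 2sin(3t)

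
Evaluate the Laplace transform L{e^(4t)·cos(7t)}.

L{e^(at)·cos(ωt)} = (s-a)/((s-a)² + ω²), so L{e^(4t)·cos(7t)} = (s-4)/((s-4)² + 49)

Final answer: (s-4)/((s-4)² + 49)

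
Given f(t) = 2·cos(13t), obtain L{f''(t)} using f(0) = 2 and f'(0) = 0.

F(s) = 2s/(s² + 169). L{f''(t)} = s²F(s) - sf(0) - f'(0) = 2s³/(s² + 169) - 2s = (2s³ - 2s(s² + 169))/(s² + 169) = -338s/(s² + 169)

Final answer: -338s/(s² + 169)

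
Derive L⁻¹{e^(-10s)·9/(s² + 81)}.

L⁻¹{9/(s² + 81)} = sin(9t). By the time shift theorem, L⁻¹{e^(-as)F(s)} = u(t-a)f(t-a) with a=10, so L⁻¹{e^(-10s)·9/(s² + 81)} = u(t-10)·sin(9(t-10))

Final answer: u(t-10)·sin(9(t-10))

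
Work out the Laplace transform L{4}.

L{4} = 4 · L{1} = 4/s

Final answer: 4/s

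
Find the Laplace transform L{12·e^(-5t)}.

L{e^(at)} = 1/(s-a), so L{e^(-5t)} = 1/(s+5). Then L{12·e^(-5t)} = 12/(s+5)

Final answer: 12/(s+5)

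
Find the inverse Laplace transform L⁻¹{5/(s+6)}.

L⁻¹{1/(s-a)} = e^(at), so L⁻¹{1/(s+6)} = e^(-6t), and L⁻¹{5/(s+6)} = 5·e^(-6t)

Final answer: 5·e^(-6t)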